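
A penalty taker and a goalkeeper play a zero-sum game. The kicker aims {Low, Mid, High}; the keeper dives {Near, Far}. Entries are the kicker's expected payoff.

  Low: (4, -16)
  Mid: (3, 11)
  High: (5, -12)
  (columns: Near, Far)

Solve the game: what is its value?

91/25

Row minima: Low → -16, Mid → 3, High → -12; maximin = 3.
Column maxima: Near → 5, Far → 11; minimax = 5.
3 ≠ 5, so there is no saddle point; optimal play is mixed.
Low is strictly dominated by High, so the kicker never plays it.
On the remaining 2×2 (Mid, High vs Near, Far):
Let the kicker play Mid with probability p. Expected payoff against Near: 3p + 5(1−p) = −2p + 5; against Far: 11p + (-12)(1−p) = 23p − 12.
Setting these equal: −2p + 5 = 23p − 12 ⇒ −25p = -17 ⇒ p = 17/25, and the value is (-2)·(17/25) + 5 = 91/25.
For the keeper: with q = P(Near), equating Mid's and High's payoffs gives −8q + 11 = 17q − 12 ⇒ q = 23/25.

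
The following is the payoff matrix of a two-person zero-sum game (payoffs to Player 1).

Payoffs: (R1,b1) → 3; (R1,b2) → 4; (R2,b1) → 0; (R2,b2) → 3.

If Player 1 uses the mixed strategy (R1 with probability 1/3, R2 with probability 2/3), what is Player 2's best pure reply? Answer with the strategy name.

b1

If Player 2 plays b1, Player 1's expected payoff is (1/3)·3 + (2/3)·0 = 1.
If Player 2 plays b2, Player 1's expected payoff is (1/3)·4 + (2/3)·3 = 10/3.
Player 2 minimizes Player 1's payoff; the smallest is 1, so the best response is b1.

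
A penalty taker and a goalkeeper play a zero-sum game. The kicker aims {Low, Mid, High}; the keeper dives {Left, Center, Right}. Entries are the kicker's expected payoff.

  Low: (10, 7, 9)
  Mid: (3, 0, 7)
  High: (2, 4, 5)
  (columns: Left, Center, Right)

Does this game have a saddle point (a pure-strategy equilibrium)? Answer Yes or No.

Yes

Row minima: Low → 7, Mid → 0, High → 2; maximin = 7.
Column maxima: Left → 10, Center → 7, Right → 9; minimax = 7.
maximin = minimax = 7, so a saddle point exists.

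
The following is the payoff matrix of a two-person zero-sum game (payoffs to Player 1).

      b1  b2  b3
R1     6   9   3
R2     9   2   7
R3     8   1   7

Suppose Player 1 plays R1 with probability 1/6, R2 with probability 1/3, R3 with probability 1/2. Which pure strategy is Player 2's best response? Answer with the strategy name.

If Player 2 plays b1, Player 1's expected payoff is (1/6)·6 + (1/3)·9 + (1/2)·8 = 8.
If Player 2 plays b2, Player 1's expected payoff is (1/6)·9 + (1/3)·2 + (1/2)·1 = 8/3.
If Player 2 plays b3, Player 1's expected payoff is (1/6)·3 + (1/3)·7 + (1/2)·7 = 19/3.
Player 2 minimizes Player 1's payoff; the smallest is 8/3, so the best response is b2.

b2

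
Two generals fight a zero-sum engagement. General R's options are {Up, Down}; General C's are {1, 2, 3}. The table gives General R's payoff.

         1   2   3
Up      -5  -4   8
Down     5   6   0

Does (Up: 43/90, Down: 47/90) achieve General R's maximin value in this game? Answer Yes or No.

No

Against 1 this mix gives (43/90)·(-5) + (47/90)·5 = 2/9.
Against 2 this mix gives (43/90)·(-4) + (47/90)·6 = 11/9.
Against 3 this mix gives (43/90)·8 + (47/90)·0 = 172/45.
General C will play 1, holding General R to 2/9. Shifting weight toward the row that does better against 1 would raise this floor (the equalizing mix achieves 20/9 against both 1 and 3), so the proposed strategy is not optimal.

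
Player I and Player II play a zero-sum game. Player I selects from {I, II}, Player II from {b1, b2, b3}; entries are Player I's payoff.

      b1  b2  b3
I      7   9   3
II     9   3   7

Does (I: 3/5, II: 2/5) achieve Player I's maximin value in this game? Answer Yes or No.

No

Against b1 this mix gives (3/5)·7 + (2/5)·9 = 39/5.
Against b2 this mix gives (3/5)·9 + (2/5)·3 = 33/5.
Against b3 this mix gives (3/5)·3 + (2/5)·7 = 23/5.
Player II will play b3, holding Player I to 23/5. Shifting weight toward the row that does better against b3 would raise this floor (the equalizing mix achieves 27/5 against both b3 and b2), so the proposed strategy is not optimal.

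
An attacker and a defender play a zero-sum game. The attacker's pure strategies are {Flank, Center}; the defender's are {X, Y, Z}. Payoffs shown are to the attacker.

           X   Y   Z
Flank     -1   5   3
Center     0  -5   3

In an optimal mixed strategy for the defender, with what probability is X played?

10/11

Row minima: Flank → -1, Center → -5; maximin = -1.
Column maxima: X → 0, Y → 5, Z → 3; minimax = 0.
-1 ≠ 0, so there is no saddle point; optimal play is mixed.
Z is strictly dominated by X (it gives the attacker strictly more in every row), so the defender never plays it.
On the remaining 2×2 (Flank, Center vs X, Y):
Let the attacker play Flank with probability p. Expected payoff against X: (-1)p + 0(1−p) = −p; against Y: 5p + (-5)(1−p) = 10p − 5.
Setting these equal: −p = 10p − 5 ⇒ −11p = -5 ⇒ p = 5/11, and the value is (-1)·(5/11) = -5/11.
For the defender: with q = P(X), equating Flank's and Center's payoffs gives −6q + 5 = 5q − 5 ⇒ q = 10/11.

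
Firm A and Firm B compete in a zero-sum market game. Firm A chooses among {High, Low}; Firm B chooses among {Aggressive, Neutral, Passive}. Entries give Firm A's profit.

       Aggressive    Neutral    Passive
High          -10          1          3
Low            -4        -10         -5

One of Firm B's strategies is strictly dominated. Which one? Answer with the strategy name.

Neutral holds Firm A's payoff strictly below Passive in every row: 1 < 3, -10 < -5.
So Passive is strictly dominated for Firm B.

Passive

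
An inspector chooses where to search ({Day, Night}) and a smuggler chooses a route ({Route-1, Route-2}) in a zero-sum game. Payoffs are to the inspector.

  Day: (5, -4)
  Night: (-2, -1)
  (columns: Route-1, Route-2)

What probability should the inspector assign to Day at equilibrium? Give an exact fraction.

Row minima: Day → -4, Night → -2; maximin = -2.
Column maxima: Route-1 → 5, Route-2 → -1; minimax = -1.
-2 ≠ -1, so there is no saddle point; optimal play is mixed.
Let the inspector play Day with probability p. Expected payoff against Route-1: 5p + (-2)(1−p) = 7p − 2; against Route-2: (-4)p + (-1)(1−p) = −3p − 1.
Setting these equal: 7p − 2 = −3p − 1 ⇒ 10p = 1 ⇒ p = 1/10, and the value is (7)·(1/10) − 2 = -13/10.
For the smuggler: with q = P(Route-1), equating Day's and Night's payoffs gives 9q − 4 = −q − 1 ⇒ q = 3/10.

1/10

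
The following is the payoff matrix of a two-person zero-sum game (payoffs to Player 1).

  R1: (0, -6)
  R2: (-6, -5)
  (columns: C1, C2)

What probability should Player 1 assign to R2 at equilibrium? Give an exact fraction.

6/7

Row minima: R1 → -6, R2 → -6; maximin = -6.
Column maxima: C1 → 0, C2 → -5; minimax = -5.
-6 ≠ -5, so there is no saddle point; optimal play is mixed.
Let Player 1 play R1 with probability p. Expected payoff against C1: 0p + (-6)(1−p) = 6p − 6; against C2: (-6)p + (-5)(1−p) = −p − 5.
Setting these equal: 6p − 6 = −p − 5 ⇒ 7p = 1 ⇒ p = 1/7, and the value is (6)·(1/7) − 6 = -36/7.
For Player 2: with q = P(C1), equating R1's and R2's payoffs gives 6q − 6 = −q − 5 ⇒ q = 1/7.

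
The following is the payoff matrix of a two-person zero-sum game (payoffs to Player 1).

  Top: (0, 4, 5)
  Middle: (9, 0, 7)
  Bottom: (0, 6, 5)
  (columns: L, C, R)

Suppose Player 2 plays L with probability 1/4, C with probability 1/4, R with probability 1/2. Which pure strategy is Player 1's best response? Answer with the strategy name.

Middle

Expected payoff of Top: (1/4)·0 + (1/4)·4 + (1/2)·5 = 7/2.
Expected payoff of Middle: (1/4)·9 + (1/4)·0 + (1/2)·7 = 23/4.
Expected payoff of Bottom: (1/4)·0 + (1/4)·6 + (1/2)·5 = 4.
The largest is 23/4, so Player 1's best response is Middle.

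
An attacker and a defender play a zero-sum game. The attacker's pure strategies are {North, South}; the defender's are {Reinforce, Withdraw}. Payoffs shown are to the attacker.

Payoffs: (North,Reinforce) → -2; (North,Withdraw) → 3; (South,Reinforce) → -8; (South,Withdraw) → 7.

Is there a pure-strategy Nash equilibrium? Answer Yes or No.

Yes

Row minima: North → -2, South → -8; maximin = -2.
Column maxima: Reinforce → -2, Withdraw → 7; minimax = -2.
maximin = minimax = -2, so a saddle point exists.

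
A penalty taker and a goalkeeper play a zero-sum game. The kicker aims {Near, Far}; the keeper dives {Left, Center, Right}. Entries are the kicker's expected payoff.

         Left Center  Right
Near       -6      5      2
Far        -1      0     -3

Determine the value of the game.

Row minima: Near → -6, Far → -3; maximin = -3.
Column maxima: Left → -1, Center → 5, Right → 2; minimax = -1.
-3 ≠ -1, so there is no saddle point; optimal play is mixed.
Center is strictly dominated by Left (it gives the kicker strictly more in every row), so the keeper never plays it.
On the remaining 2×2 (Near, Far vs Left, Right):
Let the kicker play Near with probability p. Expected payoff against Left: (-6)p + (-1)(1−p) = −5p − 1; against Right: 2p + (-3)(1−p) = 5p − 3.
Setting these equal: −5p − 1 = 5p − 3 ⇒ −10p = -2 ⇒ p = 1/5, and the value is (-5)·(1/5) − 1 = -2.
For the keeper: with q = P(Left), equating Near's and Far's payoffs gives −8q + 2 = 2q − 3 ⇒ q = 1/2.

-2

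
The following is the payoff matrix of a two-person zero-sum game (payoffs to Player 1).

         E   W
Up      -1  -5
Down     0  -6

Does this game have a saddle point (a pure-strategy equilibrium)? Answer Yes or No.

Row minima: Up → -5, Down → -6; maximin = -5.
Column maxima: E → 0, W → -5; minimax = -5.
maximin = minimax = -5, so a saddle point exists.

Yes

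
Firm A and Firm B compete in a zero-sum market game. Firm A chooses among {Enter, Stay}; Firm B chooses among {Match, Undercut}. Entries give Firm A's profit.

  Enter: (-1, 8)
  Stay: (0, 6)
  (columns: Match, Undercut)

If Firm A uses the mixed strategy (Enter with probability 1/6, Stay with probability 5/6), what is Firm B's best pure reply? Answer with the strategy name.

If Firm B plays Match, Firm A's expected payoff is (1/6)·(-1) + (5/6)·0 = -1/6.
If Firm B plays Undercut, Firm A's expected payoff is (1/6)·8 + (5/6)·6 = 19/3.
Firm B minimizes Firm A's payoff; the smallest is -1/6, so the best response is Match.

Match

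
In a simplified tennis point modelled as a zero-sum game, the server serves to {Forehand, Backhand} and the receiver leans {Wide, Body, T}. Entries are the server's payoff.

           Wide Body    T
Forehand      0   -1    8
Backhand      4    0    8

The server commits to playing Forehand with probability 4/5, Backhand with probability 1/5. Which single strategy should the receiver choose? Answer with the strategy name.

Body

If the receiver plays Wide, the server's expected payoff is (4/5)·0 + (1/5)·4 = 4/5.
If the receiver plays Body, the server's expected payoff is (4/5)·(-1) + (1/5)·0 = -4/5.
If the receiver plays T, the server's expected payoff is (4/5)·8 + (1/5)·8 = 8.
The receiver minimizes the server's payoff; the smallest is -4/5, so the best response is Body.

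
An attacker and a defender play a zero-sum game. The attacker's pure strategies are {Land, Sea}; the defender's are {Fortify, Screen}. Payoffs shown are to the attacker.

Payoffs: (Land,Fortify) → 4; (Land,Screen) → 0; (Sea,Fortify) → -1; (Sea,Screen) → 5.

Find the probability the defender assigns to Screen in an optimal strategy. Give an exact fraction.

Row minima: Land → 0, Sea → -1; maximin = 0.
Column maxima: Fortify → 4, Screen → 5; minimax = 4.
0 ≠ 4, so there is no saddle point; optimal play is mixed.
Let the attacker play Land with probability p. Expected payoff against Fortify: 4p + (-1)(1−p) = 5p − 1; against Screen: 0p + 5(1−p) = −5p + 5.
Setting these equal: 5p − 1 = −5p + 5 ⇒ 10p = 6 ⇒ p = 3/5, and the value is (5)·(3/5) − 1 = 2.
For the defender: with q = P(Fortify), equating Land's and Sea's payoffs gives 4q = −6q + 5 ⇒ q = 1/2.

1/2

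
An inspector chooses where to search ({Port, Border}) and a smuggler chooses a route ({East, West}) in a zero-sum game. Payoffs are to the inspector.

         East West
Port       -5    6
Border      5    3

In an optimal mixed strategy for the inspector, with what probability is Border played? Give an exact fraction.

11/13

Row minima: Port → -5, Border → 3; maximin = 3.
Column maxima: East → 5, West → 6; minimax = 5.
3 ≠ 5, so there is no saddle point; optimal play is mixed.
Let the inspector play Port with probability p. Expected payoff against East: (-5)p + 5(1−p) = −10p + 5; against West: 6p + 3(1−p) = 3p + 3.
Setting these equal: −10p + 5 = 3p + 3 ⇒ −13p = -2 ⇒ p = 2/13, and the value is (-10)·(2/13) + 5 = 45/13.
For the smuggler: with q = P(East), equating Port's and Border's payoffs gives −11q + 6 = 2q + 3 ⇒ q = 3/13.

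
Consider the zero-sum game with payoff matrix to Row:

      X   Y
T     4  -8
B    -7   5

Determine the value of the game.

-3/2

Row minima: T → -8, B → -7; maximin = -7.
Column maxima: X → 4, Y → 5; minimax = 4.
-7 ≠ 4, so there is no saddle point; optimal play is mixed.
Let Row play T with probability p. Expected payoff against X: 4p + (-7)(1−p) = 11p − 7; against Y: (-8)p + 5(1−p) = −13p + 5.
Setting these equal: 11p − 7 = −13p + 5 ⇒ 24p = 12 ⇒ p = 1/2, and the value is (11)·(1/2) − 7 = -3/2.
For Column: with q = P(X), equating T's and B's payoffs gives 12q − 8 = −12q + 5 ⇒ q = 13/24.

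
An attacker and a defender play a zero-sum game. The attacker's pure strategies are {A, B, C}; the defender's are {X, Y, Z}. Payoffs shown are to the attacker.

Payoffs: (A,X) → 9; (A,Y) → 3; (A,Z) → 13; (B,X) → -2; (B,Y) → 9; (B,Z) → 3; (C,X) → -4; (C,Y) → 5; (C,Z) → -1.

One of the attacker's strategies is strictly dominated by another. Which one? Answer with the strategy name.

B gives a strictly higher payoff than C against every column: -2 > -4, 9 > 5, 3 > -1.
So C is strictly dominated and the attacker never plays it.

C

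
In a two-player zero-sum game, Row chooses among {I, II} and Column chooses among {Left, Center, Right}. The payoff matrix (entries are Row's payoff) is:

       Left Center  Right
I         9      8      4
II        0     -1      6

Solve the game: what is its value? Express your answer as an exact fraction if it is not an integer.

52/11

Row minima: I → 4, II → -1; maximin = 4.
Column maxima: Left → 9, Center → 8, Right → 6; minimax = 6.
4 ≠ 6, so there is no saddle point; optimal play is mixed.
Left is strictly dominated by Center (it gives Row strictly more in every row), so Column never plays it.
On the remaining 2×2 (I, II vs Center, Right):
Let Row play I with probability p. Expected payoff against Center: 8p + (-1)(1−p) = 9p − 1; against Right: 4p + 6(1−p) = −2p + 6.
Setting these equal: 9p − 1 = −2p + 6 ⇒ 11p = 7 ⇒ p = 7/11, and the value is (9)·(7/11) − 1 = 52/11.
For Column: with q = P(Center), equating I's and II's payoffs gives 4q + 4 = −7q + 6 ⇒ q = 2/11.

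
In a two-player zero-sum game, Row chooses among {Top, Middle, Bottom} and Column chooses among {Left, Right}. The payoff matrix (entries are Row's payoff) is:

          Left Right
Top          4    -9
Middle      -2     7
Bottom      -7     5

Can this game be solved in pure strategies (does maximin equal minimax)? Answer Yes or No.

No

Row minima: Top → -9, Middle → -2, Bottom → -7; maximin = -2.
Column maxima: Left → 4, Right → 7; minimax = 4.
-2 ≠ 4, so no pure-strategy equilibrium exists.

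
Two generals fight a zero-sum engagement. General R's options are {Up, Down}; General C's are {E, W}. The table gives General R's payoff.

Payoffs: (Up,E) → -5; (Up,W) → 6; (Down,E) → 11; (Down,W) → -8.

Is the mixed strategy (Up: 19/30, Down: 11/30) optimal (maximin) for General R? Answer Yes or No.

Yes

Against E this mix gives (19/30)·(-5) + (11/30)·11 = 13/15.
Against W this mix gives (19/30)·6 + (11/30)·(-8) = 13/15.
All of General C's active replies (E, W) yield 13/15, and no column does worse for General R. The mix makes General C indifferent and guarantees 13/15, so it is optimal.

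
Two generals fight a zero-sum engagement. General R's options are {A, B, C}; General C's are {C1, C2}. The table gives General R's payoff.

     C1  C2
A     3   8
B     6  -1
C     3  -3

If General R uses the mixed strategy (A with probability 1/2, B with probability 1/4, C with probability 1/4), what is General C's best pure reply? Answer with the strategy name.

C2

If General C plays C1, General R's expected payoff is (1/2)·3 + (1/4)·6 + (1/4)·3 = 15/4.
If General C plays C2, General R's expected payoff is (1/2)·8 + (1/4)·(-1) + (1/4)·(-3) = 3.
General C minimizes General R's payoff; the smallest is 3, so the best response is C2.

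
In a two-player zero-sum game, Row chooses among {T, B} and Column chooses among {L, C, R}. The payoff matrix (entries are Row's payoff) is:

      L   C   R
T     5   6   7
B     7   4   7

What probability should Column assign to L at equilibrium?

Row minima: T → 5, B → 4; maximin = 5.
Column maxima: L → 7, C → 6, R → 7; minimax = 6.
5 ≠ 6, so there is no saddle point; optimal play is mixed.
R is strictly dominated by C (it gives Row strictly more in every row), so Column never plays it.
On the remaining 2×2 (T, B vs L, C):
Let Row play T with probability p. Expected payoff against L: 5p + 7(1−p) = −2p + 7; against C: 6p + 4(1−p) = 2p + 4.
Setting these equal: −2p + 7 = 2p + 4 ⇒ −4p = -3 ⇒ p = 3/4, and the value is (-2)·(3/4) + 7 = 11/2.
For Column: with q = P(L), equating T's and B's payoffs gives −q + 6 = 3q + 4 ⇒ q = 1/2.

1/2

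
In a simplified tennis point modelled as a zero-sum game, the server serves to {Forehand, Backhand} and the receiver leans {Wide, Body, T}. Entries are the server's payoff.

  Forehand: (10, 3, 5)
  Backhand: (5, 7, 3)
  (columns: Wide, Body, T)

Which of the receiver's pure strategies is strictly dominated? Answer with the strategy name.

Wide

T holds the server's payoff strictly below Wide in every row: 5 < 10, 3 < 5.
So Wide is strictly dominated for the receiver.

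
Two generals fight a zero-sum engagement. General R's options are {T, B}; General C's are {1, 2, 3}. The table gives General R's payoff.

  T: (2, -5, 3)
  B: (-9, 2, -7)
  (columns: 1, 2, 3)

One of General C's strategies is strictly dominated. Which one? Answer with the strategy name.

1 holds General R's payoff strictly below 3 in every row: 2 < 3, -9 < -7.
So 3 is strictly dominated for General C.

3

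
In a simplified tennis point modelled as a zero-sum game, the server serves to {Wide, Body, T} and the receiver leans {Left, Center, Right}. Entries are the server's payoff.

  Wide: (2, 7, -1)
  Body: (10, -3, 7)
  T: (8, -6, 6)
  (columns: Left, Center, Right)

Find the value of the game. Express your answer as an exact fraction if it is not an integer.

Row minima: Wide → -1, Body → -3, T → -6; maximin = -1.
Column maxima: Left → 10, Center → 7, Right → 7; minimax = 7.
-1 ≠ 7, so there is no saddle point; optimal play is mixed.
T is strictly dominated by Body, so the server never plays it.
Left is strictly dominated by Right (it gives the server strictly more in every row), so the receiver never plays it.
On the remaining 2×2 (Wide, Body vs Center, Right):
Let the server play Wide with probability p. Expected payoff against Center: 7p + (-3)(1−p) = 10p − 3; against Right: (-1)p + 7(1−p) = −8p + 7.
Setting these equal: 10p − 3 = −8p + 7 ⇒ 18p = 10 ⇒ p = 5/9, and the value is (10)·(5/9) − 3 = 23/9.
For the receiver: with q = P(Center), equating Wide's and Body's payoffs gives 8q − 1 = −10q + 7 ⇒ q = 4/9.

23/9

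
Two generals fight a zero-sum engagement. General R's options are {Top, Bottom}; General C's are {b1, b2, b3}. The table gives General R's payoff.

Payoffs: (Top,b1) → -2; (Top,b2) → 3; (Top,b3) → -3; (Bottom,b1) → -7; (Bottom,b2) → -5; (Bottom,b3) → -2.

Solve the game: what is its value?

-17/6

Row minima: Top → -3, Bottom → -7; maximin = -3.
Column maxima: b1 → -2, b2 → 3, b3 → -2; minimax = -2.
-3 ≠ -2, so there is no saddle point; optimal play is mixed.
b2 is strictly dominated by b1 (it gives General R strictly more in every row), so General C never plays it.
On the remaining 2×2 (Top, Bottom vs b1, b3):
Let General R play Top with probability p. Expected payoff against b1: (-2)p + (-7)(1−p) = 5p − 7; against b3: (-3)p + (-2)(1−p) = −p − 2.
Setting these equal: 5p − 7 = −p − 2 ⇒ 6p = 5 ⇒ p = 5/6, and the value is (5)·(5/6) − 7 = -17/6.
For General C: with q = P(b1), equating Top's and Bottom's payoffs gives q − 3 = −5q − 2 ⇒ q = 1/6.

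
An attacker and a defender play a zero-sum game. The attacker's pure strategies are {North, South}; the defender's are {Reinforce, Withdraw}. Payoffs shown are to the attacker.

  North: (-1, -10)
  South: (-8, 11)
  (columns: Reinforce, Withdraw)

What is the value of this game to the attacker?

Row minima: North → -10, South → -8; maximin = -8.
Column maxima: Reinforce → -1, Withdraw → 11; minimax = -1.
-8 ≠ -1, so there is no saddle point; optimal play is mixed.
Let the attacker play North with probability p. Expected payoff against Reinforce: (-1)p + (-8)(1−p) = 7p − 8; against Withdraw: (-10)p + 11(1−p) = −21p + 11.
Setting these equal: 7p − 8 = −21p + 11 ⇒ 28p = 19 ⇒ p = 19/28, and the value is (7)·(19/28) − 8 = -13/4.
For the defender: with q = P(Reinforce), equating North's and South's payoffs gives 9q − 10 = −19q + 11 ⇒ q = 3/4.

-13/4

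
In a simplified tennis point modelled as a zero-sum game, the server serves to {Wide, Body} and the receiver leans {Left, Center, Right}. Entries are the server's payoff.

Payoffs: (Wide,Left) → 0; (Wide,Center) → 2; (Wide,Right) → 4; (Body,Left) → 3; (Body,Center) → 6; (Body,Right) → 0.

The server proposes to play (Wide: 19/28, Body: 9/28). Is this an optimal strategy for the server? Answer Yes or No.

No

Against Left this mix gives (19/28)·0 + (9/28)·3 = 27/28.
Against Center this mix gives (19/28)·2 + (9/28)·6 = 23/7.
Against Right this mix gives (19/28)·4 + (9/28)·0 = 19/7.
The receiver will play Left, holding the server to 27/28. Shifting weight toward the row that does better against Left would raise this floor (the equalizing mix achieves 12/7 against both Left and Right), so the proposed strategy is not optimal.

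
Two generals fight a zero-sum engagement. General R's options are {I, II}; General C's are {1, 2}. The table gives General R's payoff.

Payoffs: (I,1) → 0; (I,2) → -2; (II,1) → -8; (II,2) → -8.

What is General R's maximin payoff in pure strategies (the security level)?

Row minima: I → -2, II → -8.
The best of these is -2.

-2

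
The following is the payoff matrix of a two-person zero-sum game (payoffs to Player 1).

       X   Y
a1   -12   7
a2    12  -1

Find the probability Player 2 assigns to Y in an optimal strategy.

Row minima: a1 → -12, a2 → -1; maximin = -1.
Column maxima: X → 12, Y → 7; minimax = 7.
-1 ≠ 7, so there is no saddle point; optimal play is mixed.
Let Player 1 play a1 with probability p. Expected payoff against X: (-12)p + 12(1−p) = −24p + 12; against Y: 7p + (-1)(1−p) = 8p − 1.
Setting these equal: −24p + 12 = 8p − 1 ⇒ −32p = -13 ⇒ p = 13/32, and the value is (-24)·(13/32) + 12 = 9/4.
For Player 2: with q = P(X), equating a1's and a2's payoffs gives −19q + 7 = 13q − 1 ⇒ q = 1/4.

3/4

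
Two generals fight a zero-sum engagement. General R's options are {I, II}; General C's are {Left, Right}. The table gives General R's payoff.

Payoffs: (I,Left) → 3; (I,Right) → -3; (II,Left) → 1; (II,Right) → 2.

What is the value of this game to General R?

Row minima: I → -3, II → 1; maximin = 1.
Column maxima: Left → 3, Right → 2; minimax = 2.
1 ≠ 2, so there is no saddle point; optimal play is mixed.
Let General R play I with probability p. Expected payoff against Left: 3p + 1(1−p) = 2p + 1; against Right: (-3)p + 2(1−p) = −5p + 2.
Setting these equal: 2p + 1 = −5p + 2 ⇒ 7p = 1 ⇒ p = 1/7, and the value is (2)·(1/7) + 1 = 9/7.
For General C: with q = P(Left), equating I's and II's payoffs gives 6q − 3 = −q + 2 ⇒ q = 5/7.

9/7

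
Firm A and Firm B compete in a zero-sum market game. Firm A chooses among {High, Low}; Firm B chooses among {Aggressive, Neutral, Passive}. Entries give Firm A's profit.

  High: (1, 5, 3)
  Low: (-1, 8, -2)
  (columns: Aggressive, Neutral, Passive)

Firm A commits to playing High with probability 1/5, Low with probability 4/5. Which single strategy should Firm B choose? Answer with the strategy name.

If Firm B plays Aggressive, Firm A's expected payoff is (1/5)·1 + (4/5)·(-1) = -3/5.
If Firm B plays Neutral, Firm A's expected payoff is (1/5)·5 + (4/5)·8 = 37/5.
If Firm B plays Passive, Firm A's expected payoff is (1/5)·3 + (4/5)·(-2) = -1.
Firm B minimizes Firm A's payoff; the smallest is -1, so the best response is Passive.

Passive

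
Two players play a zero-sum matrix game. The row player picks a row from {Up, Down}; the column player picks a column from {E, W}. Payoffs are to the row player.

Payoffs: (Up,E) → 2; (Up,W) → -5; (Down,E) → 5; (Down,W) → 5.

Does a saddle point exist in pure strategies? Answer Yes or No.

Yes

Row minima: Up → -5, Down → 5; maximin = 5.
Column maxima: E → 5, W → 5; minimax = 5.
maximin = minimax = 5, so a saddle point exists.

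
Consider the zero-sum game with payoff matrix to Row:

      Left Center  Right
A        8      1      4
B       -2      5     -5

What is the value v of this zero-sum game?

25/13

Row minima: A → 1, B → -5; maximin = 1.
Column maxima: Left → 8, Center → 5, Right → 4; minimax = 4.
1 ≠ 4, so there is no saddle point; optimal play is mixed.
Left is strictly dominated by Right (it gives Row strictly more in every row), so Column never plays it.
On the remaining 2×2 (A, B vs Center, Right):
Let Row play A with probability p. Expected payoff against Center: 1p + 5(1−p) = −4p + 5; against Right: 4p + (-5)(1−p) = 9p − 5.
Setting these equal: −4p + 5 = 9p − 5 ⇒ −13p = -10 ⇒ p = 10/13, and the value is (-4)·(10/13) + 5 = 25/13.
For Column: with q = P(Center), equating A's and B's payoffs gives −3q + 4 = 10q − 5 ⇒ q = 9/13.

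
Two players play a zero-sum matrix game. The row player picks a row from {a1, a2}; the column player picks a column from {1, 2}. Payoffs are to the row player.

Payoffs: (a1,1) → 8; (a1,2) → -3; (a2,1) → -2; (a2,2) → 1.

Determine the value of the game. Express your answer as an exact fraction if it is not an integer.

1/7

Row minima: a1 → -3, a2 → -2; maximin = -2.
Column maxima: 1 → 8, 2 → 1; minimax = 1.
-2 ≠ 1, so there is no saddle point; optimal play is mixed.
Let the row player play a1 with probability p. Expected payoff against 1: 8p + (-2)(1−p) = 10p − 2; against 2: (-3)p + 1(1−p) = −4p + 1.
Setting these equal: 10p − 2 = −4p + 1 ⇒ 14p = 3 ⇒ p = 3/14, and the value is (10)·(3/14) − 2 = 1/7.
For the column player: with q = P(1), equating a1's and a2's payoffs gives 11q − 3 = −3q + 1 ⇒ q = 2/7.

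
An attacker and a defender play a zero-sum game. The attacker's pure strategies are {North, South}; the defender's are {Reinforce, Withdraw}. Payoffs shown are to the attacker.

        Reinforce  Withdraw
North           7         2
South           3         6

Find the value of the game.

Row minima: North → 2, South → 3; maximin = 3.
Column maxima: Reinforce → 7, Withdraw → 6; minimax = 6.
3 ≠ 6, so there is no saddle point; optimal play is mixed.
Let the attacker play North with probability p. Expected payoff against Reinforce: 7p + 3(1−p) = 4p + 3; against Withdraw: 2p + 6(1−p) = −4p + 6.
Setting these equal: 4p + 3 = −4p + 6 ⇒ 8p = 3 ⇒ p = 3/8, and the value is (4)·(3/8) + 3 = 9/2.
For the defender: with q = P(Reinforce), equating North's and South's payoffs gives 5q + 2 = −3q + 6 ⇒ q = 1/2.

9/2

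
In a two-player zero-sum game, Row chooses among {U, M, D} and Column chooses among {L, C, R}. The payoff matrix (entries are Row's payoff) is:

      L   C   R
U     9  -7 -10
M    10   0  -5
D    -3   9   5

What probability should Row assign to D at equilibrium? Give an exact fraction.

15/23

Row minima: U → -10, M → -5, D → -3; maximin = -3.
Column maxima: L → 10, C → 9, R → 5; minimax = 5.
-3 ≠ 5, so there is no saddle point; optimal play is mixed.
U is strictly dominated by M, so Row never plays it.
C is strictly dominated by R (it gives Row strictly more in every row), so Column never plays it.
On the remaining 2×2 (M, D vs L, R):
Let Row play M with probability p. Expected payoff against L: 10p + (-3)(1−p) = 13p − 3; against R: (-5)p + 5(1−p) = −10p + 5.
Setting these equal: 13p − 3 = −10p + 5 ⇒ 23p = 8 ⇒ p = 8/23, and the value is (13)·(8/23) − 3 = 35/23.
For Column: with q = P(L), equating M's and D's payoffs gives 15q − 5 = −8q + 5 ⇒ q = 10/23.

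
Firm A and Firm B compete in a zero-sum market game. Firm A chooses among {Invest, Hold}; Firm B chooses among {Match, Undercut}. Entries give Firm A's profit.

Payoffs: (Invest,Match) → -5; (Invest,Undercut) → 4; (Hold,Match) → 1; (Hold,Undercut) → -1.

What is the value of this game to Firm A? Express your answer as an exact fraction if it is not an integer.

-1/11

Row minima: Invest → -5, Hold → -1; maximin = -1.
Column maxima: Match → 1, Undercut → 4; minimax = 1.
-1 ≠ 1, so there is no saddle point; optimal play is mixed.
Let Firm A play Invest with probability p. Expected payoff against Match: (-5)p + 1(1−p) = −6p + 1; against Undercut: 4p + (-1)(1−p) = 5p − 1.
Setting these equal: −6p + 1 = 5p − 1 ⇒ −11p = -2 ⇒ p = 2/11, and the value is (-6)·(2/11) + 1 = -1/11.
For Firm B: with q = P(Match), equating Invest's and Hold's payoffs gives −9q + 4 = 2q − 1 ⇒ q = 5/11.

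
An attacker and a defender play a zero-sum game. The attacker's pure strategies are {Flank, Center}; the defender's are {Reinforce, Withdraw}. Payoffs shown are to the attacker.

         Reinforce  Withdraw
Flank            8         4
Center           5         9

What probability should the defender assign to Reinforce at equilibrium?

5/8

Row minima: Flank → 4, Center → 5; maximin = 5.
Column maxima: Reinforce → 8, Withdraw → 9; minimax = 8.
5 ≠ 8, so there is no saddle point; optimal play is mixed.
Let the attacker play Flank with probability p. Expected payoff against Reinforce: 8p + 5(1−p) = 3p + 5; against Withdraw: 4p + 9(1−p) = −5p + 9.
Setting these equal: 3p + 5 = −5p + 9 ⇒ 8p = 4 ⇒ p = 1/2, and the value is (3)·(1/2) + 5 = 13/2.
For the defender: with q = P(Reinforce), equating Flank's and Center's payoffs gives 4q + 4 = −4q + 9 ⇒ q = 5/8.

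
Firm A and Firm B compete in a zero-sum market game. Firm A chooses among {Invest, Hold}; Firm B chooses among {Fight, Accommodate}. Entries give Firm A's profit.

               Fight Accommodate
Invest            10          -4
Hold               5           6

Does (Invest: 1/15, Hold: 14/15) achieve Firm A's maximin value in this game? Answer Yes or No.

Yes

Against Fight this mix gives (1/15)·10 + (14/15)·5 = 16/3.
Against Accommodate this mix gives (1/15)·(-4) + (14/15)·6 = 16/3.
All of Firm B's active replies (Fight, Accommodate) yield 16/3, and no column does worse for Firm A. The mix makes Firm B indifferent and guarantees 16/3, so it is optimal.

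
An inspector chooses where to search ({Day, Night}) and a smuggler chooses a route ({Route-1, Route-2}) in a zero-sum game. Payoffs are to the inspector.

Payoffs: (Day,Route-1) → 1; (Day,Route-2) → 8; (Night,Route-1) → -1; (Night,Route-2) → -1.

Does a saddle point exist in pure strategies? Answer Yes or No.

Row minima: Day → 1, Night → -1; maximin = 1.
Column maxima: Route-1 → 1, Route-2 → 8; minimax = 1.
maximin = minimax = 1, so a saddle point exists.

Yes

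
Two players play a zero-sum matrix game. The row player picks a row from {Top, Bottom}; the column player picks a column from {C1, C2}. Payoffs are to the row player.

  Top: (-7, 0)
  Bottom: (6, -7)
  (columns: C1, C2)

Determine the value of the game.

-49/20

Row minima: Top → -7, Bottom → -7; maximin = -7.
Column maxima: C1 → 6, C2 → 0; minimax = 0.
-7 ≠ 0, so there is no saddle point; optimal play is mixed.
Let the row player play Top with probability p. Expected payoff against C1: (-7)p + 6(1−p) = −13p + 6; against C2: 0p + (-7)(1−p) = 7p − 7.
Setting these equal: −13p + 6 = 7p − 7 ⇒ −20p = -13 ⇒ p = 13/20, and the value is (-13)·(13/20) + 6 = -49/20.
For the column player: with q = P(C1), equating Top's and Bottom's payoffs gives −7q = 13q − 7 ⇒ q = 7/20.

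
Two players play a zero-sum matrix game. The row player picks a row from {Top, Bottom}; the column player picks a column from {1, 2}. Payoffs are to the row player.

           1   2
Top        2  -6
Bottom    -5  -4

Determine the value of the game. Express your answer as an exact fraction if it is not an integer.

Row minima: Top → -6, Bottom → -5; maximin = -5.
Column maxima: 1 → 2, 2 → -4; minimax = -4.
-5 ≠ -4, so there is no saddle point; optimal play is mixed.
Let the row player play Top with probability p. Expected payoff against 1: 2p + (-5)(1−p) = 7p − 5; against 2: (-6)p + (-4)(1−p) = −2p − 4.
Setting these equal: 7p − 5 = −2p − 4 ⇒ 9p = 1 ⇒ p = 1/9, and the value is (7)·(1/9) − 5 = -38/9.
For the column player: with q = P(1), equating Top's and Bottom's payoffs gives 8q − 6 = −q − 4 ⇒ q = 2/9.

-38/9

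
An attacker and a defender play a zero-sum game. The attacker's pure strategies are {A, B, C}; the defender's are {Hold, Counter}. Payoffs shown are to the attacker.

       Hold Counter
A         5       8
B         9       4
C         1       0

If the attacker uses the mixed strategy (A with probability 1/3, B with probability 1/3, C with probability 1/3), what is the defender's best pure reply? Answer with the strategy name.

If the defender plays Hold, the attacker's expected payoff is (1/3)·5 + (1/3)·9 + (1/3)·1 = 5.
If the defender plays Counter, the attacker's expected payoff is (1/3)·8 + (1/3)·4 + (1/3)·0 = 4.
The defender minimizes the attacker's payoff; the smallest is 4, so the best response is Counter.

Counter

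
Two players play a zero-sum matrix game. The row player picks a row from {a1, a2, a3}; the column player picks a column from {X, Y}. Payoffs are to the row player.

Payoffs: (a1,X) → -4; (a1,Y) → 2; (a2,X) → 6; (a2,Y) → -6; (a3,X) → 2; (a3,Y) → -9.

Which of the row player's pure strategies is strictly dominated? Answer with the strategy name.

a3

a2 gives a strictly higher payoff than a3 against every column: 6 > 2, -6 > -9.
So a3 is strictly dominated and the row player never plays it.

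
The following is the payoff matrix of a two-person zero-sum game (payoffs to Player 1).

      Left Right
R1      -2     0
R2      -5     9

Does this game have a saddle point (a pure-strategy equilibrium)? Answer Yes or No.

Row minima: R1 → -2, R2 → -5; maximin = -2.
Column maxima: Left → -2, Right → 9; minimax = -2.
maximin = minimax = -2, so a saddle point exists.

Yes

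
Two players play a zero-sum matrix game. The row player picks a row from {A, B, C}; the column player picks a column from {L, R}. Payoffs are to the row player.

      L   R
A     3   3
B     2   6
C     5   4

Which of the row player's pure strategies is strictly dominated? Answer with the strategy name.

A

C gives a strictly higher payoff than A against every column: 5 > 3, 4 > 3.
So A is strictly dominated and the row player never plays it.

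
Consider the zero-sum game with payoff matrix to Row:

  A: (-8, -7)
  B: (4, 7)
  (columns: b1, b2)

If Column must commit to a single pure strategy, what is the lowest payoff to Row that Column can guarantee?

4

Column maxima: b1 → 4, b2 → 7.
The smallest of these is 4.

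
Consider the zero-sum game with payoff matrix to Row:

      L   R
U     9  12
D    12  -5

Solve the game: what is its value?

Row minima: U → 9, D → -5; maximin = 9.
Column maxima: L → 12, R → 12; minimax = 12.
9 ≠ 12, so there is no saddle point; optimal play is mixed.
Let Row play U with probability p. Expected payoff against L: 9p + 12(1−p) = −3p + 12; against R: 12p + (-5)(1−p) = 17p − 5.
Setting these equal: −3p + 12 = 17p − 5 ⇒ −20p = -17 ⇒ p = 17/20, and the value is (-3)·(17/20) + 12 = 189/20.
For Column: with q = P(L), equating U's and D's payoffs gives −3q + 12 = 17q − 5 ⇒ q = 17/20.

189/20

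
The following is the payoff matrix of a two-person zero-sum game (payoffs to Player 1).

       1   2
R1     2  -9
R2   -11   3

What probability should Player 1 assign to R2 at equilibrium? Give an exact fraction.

Row minima: R1 → -9, R2 → -11; maximin = -9.
Column maxima: 1 → 2, 2 → 3; minimax = 2.
-9 ≠ 2, so there is no saddle point; optimal play is mixed.
Let Player 1 play R1 with probability p. Expected payoff against 1: 2p + (-11)(1−p) = 13p − 11; against 2: (-9)p + 3(1−p) = −12p + 3.
Setting these equal: 13p − 11 = −12p + 3 ⇒ 25p = 14 ⇒ p = 14/25, and the value is (13)·(14/25) − 11 = -93/25.
For Player 2: with q = P(1), equating R1's and R2's payoffs gives 11q − 9 = −14q + 3 ⇒ q = 12/25.

11/25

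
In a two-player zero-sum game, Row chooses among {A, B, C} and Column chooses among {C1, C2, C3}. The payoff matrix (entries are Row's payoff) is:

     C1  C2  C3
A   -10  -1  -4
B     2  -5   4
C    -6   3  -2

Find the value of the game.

-3/2

Row minima: A → -10, B → -5, C → -6; maximin = -5.
Column maxima: C1 → 2, C2 → 3, C3 → 4; minimax = 2.
-5 ≠ 2, so there is no saddle point; optimal play is mixed.
A is strictly dominated by C, so Row never plays it.
C3 is strictly dominated by C1 (it gives Row strictly more in every row), so Column never plays it.
On the remaining 2×2 (B, C vs C1, C2):
Let Row play B with probability p. Expected payoff against C1: 2p + (-6)(1−p) = 8p − 6; against C2: (-5)p + 3(1−p) = −8p + 3.
Setting these equal: 8p − 6 = −8p + 3 ⇒ 16p = 9 ⇒ p = 9/16, and the value is (8)·(9/16) − 6 = -3/2.
For Column: with q = P(C1), equating B's and C's payoffs gives 7q − 5 = −9q + 3 ⇒ q = 1/2.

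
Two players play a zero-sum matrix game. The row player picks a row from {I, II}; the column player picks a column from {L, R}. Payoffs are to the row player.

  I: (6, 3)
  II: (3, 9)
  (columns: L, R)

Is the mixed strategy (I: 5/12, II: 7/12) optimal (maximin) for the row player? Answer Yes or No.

Against L this mix gives (5/12)·6 + (7/12)·3 = 17/4.
Against R this mix gives (5/12)·3 + (7/12)·9 = 13/2.
The column player will play L, holding the row player to 17/4. Shifting weight toward the row that does better against L would raise this floor (the equalizing mix achieves 5 against both L and R), so the proposed strategy is not optimal.

No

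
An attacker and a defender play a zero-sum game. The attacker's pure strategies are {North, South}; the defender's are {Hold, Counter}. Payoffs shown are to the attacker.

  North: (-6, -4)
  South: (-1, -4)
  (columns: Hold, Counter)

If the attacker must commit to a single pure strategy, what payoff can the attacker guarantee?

-4

Row minima: North → -6, South → -4.
The best of these is -4.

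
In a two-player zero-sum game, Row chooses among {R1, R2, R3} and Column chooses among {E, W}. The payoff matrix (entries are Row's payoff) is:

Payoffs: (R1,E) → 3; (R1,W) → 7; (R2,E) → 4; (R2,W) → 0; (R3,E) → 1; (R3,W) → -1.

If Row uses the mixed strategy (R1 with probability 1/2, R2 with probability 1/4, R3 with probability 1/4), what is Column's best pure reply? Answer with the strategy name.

If Column plays E, Row's expected payoff is (1/2)·3 + (1/4)·4 + (1/4)·1 = 11/4.
If Column plays W, Row's expected payoff is (1/2)·7 + (1/4)·0 + (1/4)·(-1) = 13/4.
Column minimizes Row's payoff; the smallest is 11/4, so the best response is E.

E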